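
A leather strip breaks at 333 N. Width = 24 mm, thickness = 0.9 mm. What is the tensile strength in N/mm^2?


15.42 N/mm^2


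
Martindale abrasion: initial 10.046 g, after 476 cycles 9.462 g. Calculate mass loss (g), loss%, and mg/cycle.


Mass loss = 0.584 g
Loss = 5.81%
Rate = 1.227 mg/cycle


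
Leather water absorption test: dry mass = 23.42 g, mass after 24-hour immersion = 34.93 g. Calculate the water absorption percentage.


49.1%


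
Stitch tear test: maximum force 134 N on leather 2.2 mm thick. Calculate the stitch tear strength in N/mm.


60.9 N/mm


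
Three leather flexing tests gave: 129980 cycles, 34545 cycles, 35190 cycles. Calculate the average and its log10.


Average = (129980 + 34545 + 35190) / 3 = 66572 cycles
log10(66572) = 4.82


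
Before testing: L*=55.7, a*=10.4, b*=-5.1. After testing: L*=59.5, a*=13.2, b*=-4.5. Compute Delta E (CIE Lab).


Delta E = 4.76

dL = 59.5 - 55.7 = 3.8
da = 13.2 - 10.4 = 2.8
db = -4.5 - (-5.1) = 0.6
dE = sqrt((3.8)^2 + (2.8)^2 + (0.6)^2) = 4.76


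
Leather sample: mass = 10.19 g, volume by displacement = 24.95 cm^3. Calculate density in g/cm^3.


Density = mass / volume
Density = 10.19 / 24.95 = 0.408 g/cm^3


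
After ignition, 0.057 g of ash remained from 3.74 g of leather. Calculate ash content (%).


Ash% = 0.057 / 3.74 x 100
Ash% = 1.52%


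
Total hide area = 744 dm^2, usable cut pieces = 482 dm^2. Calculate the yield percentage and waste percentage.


Yield = 64.8%
Waste = 35.2%


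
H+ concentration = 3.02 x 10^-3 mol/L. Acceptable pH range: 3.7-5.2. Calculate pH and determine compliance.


pH = -log10(3.02 x 10^-3) = 2.52
Range: 3.7 to 5.2
Compliant: No


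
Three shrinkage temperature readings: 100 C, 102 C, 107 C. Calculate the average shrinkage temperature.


103.0 C


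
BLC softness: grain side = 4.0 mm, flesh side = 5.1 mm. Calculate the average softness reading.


Average = (4.0 + 5.1) / 2
Average = 4.55 mm


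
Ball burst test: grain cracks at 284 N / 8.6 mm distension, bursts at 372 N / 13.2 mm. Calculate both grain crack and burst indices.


Crack index = 284 / 8.6 = 33.0 N/mm
Burst index = 372 / 13.2 = 28.2 N/mm


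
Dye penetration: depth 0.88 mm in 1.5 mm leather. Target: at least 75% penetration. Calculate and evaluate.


Penetration = 0.88 / 1.5 x 100 = 58.7%
Target: 75%
Meets target: No


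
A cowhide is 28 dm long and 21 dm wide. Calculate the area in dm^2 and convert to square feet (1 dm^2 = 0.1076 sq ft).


588 dm^2
63.27 sq ft


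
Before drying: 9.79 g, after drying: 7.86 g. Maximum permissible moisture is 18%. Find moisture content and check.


MC = (9.79 - 7.86) / 9.79 x 100 = 19.7%
Maximum: 18%
Acceptable: No


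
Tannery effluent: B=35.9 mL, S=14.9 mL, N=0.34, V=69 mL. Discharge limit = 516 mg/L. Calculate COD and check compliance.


COD = 827.8 mg/L
Compliant: No

COD = (35.9 - 14.9) x 0.34 x 8000 / 69 = 827.8 mg/L
Limit: 516 mg/L
Compliant: No


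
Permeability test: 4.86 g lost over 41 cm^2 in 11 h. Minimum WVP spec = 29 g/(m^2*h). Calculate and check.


WVP = 4.86 / (41 x 11) x 10000 = 107.76 g/(m^2*h)
Minimum: 29 g/(m^2*h)
Meets spec: Yes


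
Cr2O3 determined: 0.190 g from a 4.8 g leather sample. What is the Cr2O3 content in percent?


3.96%

Cr2O3% = 0.190 / 4.8 x 100
Cr2O3% = 3.96%


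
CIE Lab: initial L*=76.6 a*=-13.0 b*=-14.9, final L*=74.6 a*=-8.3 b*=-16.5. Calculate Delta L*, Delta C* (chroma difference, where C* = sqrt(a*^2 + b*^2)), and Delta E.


Delta L* = -2.0
Delta C* = -1.30
Delta E = 5.35


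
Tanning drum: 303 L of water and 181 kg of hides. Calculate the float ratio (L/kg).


1.7


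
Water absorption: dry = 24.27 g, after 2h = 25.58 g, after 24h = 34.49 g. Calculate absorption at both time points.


2h absorption = 5.4%
24h absorption = 42.1%

WA (2h) = (25.58 - 24.27) / 24.27 x 100 = 5.4%
WA (24h) = (34.49 - 24.27) / 24.27 x 100 = 42.1%


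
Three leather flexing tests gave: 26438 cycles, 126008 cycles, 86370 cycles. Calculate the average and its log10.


Average = (26438 + 126008 + 86370) / 3 = 79605 cycles
log10(79605) = 4.90


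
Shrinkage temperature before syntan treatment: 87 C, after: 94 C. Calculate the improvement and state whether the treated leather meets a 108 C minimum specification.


Improvement = 7 C
Meets 108 C spec: No

Improvement = 94 - 87 = 7 C
Spec check: 94 C >= 108 C? No


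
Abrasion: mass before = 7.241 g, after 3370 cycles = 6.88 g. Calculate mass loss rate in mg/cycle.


0.107 mg/cycle

Mass loss = 7.241 - 6.88 = 0.361 g
Rate = 0.361 / 3370 x 1000 = 0.107 mg/cycle


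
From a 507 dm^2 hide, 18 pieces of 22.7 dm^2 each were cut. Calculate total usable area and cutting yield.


Total usable = 18 x 22.7 = 408.6 dm^2
Yield = 408.6 / 507 x 100 = 80.6%


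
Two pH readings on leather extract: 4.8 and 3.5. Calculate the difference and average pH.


Difference = 1.3
Average pH = 4.15

Difference = |4.8 - 3.5| = 1.3
Average = (4.8 + 3.5) / 2 = 4.15


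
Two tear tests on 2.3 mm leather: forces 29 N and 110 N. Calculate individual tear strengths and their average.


Tear 1 = 12.6 N/mm
Tear 2 = 47.8 N/mm
Average = 30.2 N/mm

Tear 1 = 29 / 2.3 = 12.6 N/mm
Tear 2 = 110 / 2.3 = 47.8 N/mm
Average = (12.6 + 47.8) / 2 = 30.2 N/mm


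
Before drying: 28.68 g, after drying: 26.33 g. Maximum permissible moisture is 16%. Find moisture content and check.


Moisture content = 8.2%
Acceptable: Yes

MC = (28.68 - 26.33) / 28.68 x 100 = 8.2%
Maximum: 16%
Acceptable: Yes


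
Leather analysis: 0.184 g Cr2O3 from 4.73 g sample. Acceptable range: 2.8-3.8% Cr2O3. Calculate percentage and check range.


Cr2O3% = 0.184 / 4.73 x 100 = 3.89%
Acceptable range: 2.8 to 3.8%
Within range: No


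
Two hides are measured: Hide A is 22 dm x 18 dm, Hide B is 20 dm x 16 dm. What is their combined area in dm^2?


Hide A area = 22 x 18 = 396 dm^2
Hide B area = 20 x 16 = 320 dm^2
Total = 396 + 320 = 716 dm^2


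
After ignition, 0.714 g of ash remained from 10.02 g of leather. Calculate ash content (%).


Ash% = 0.714 / 10.02 x 100
Ash% = 7.13%


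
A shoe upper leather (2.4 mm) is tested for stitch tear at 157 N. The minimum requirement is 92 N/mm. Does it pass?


STS = 65.4 N/mm
Passes: No

STS = 157 / 2.4 = 65.4 N/mm
Minimum required: 92 N/mm
Passes: No


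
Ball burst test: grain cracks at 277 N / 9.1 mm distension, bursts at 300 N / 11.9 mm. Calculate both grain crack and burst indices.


Crack index = 277 / 9.1 = 30.4 N/mm
Burst index = 300 / 11.9 = 25.2 N/mm


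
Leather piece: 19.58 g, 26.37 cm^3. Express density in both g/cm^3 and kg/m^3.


Density = 19.58 / 26.37 = 0.743 g/cm^3
Convert: 0.743 x 1000 = 743 kg/m^3


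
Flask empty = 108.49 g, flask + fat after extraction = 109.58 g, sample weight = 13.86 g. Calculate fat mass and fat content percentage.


Fat mass = 1.09 g
Fat content = 7.9%


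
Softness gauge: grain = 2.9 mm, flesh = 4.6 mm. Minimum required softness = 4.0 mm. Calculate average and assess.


Average = (2.9 + 4.6) / 2 = 3.75 mm
Minimum = 4.0 mm
Meets requirement: No


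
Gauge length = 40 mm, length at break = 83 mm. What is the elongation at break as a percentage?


Extension = 83 - 40 = 43 mm
Elongation = 43 / 40 x 100 = 107.5%


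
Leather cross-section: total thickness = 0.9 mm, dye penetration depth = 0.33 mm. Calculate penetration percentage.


36.7%

Penetration% = 0.33 / 0.9 x 100
Penetration = 36.7%


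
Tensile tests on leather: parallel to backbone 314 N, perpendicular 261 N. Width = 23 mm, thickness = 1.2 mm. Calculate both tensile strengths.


Area = 23 x 1.2 = 27.6 mm^2
TS (parallel) = 314 / 27.6 = 11.38 N/mm^2
TS (perpendicular) = 261 / 27.6 = 9.46 N/mm^2


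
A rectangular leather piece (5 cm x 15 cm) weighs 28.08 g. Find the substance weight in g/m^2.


3744.0 g/m^2

Area = 5 x 15 = 75 cm^2
SW = 28.08 / 75 x 10000 = 3744.0 g/m^2


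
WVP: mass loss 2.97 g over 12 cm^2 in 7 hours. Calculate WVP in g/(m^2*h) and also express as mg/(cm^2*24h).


WVP = 353.57 g/(m^2*h)
Daily rate = 848.57 mg/(cm^2*24h)

WVP = 2.97 / (12 x 7) x 10000 = 353.57 g/(m^2*h)
Mass loss in mg = 2.97 x 1000 = 2970 mg
Per cm^2 per 24h in mg: 2970 x 24 / (12 x 7) = 71280 / 84 = 848.57 mg/(cm^2*24h)


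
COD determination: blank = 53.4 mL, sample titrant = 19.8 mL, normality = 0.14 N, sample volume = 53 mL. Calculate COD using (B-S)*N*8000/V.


COD = (53.4 - 19.8) x 0.14 x 8000 / 53
COD = 33.6 x 0.14 x 8000 / 53
COD = 710.0 mg/L


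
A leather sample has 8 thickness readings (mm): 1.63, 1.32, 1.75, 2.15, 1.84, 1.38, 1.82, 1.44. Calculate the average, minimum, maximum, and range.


Sum = 13.33
Average = 13.33 / 8 = 1.67 mm
Minimum = 1.32 mm
Maximum = 2.15 mm
Range = 2.15 - 1.32 = 0.83 mm


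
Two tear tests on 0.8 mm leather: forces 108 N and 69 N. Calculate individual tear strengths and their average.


Tear 1 = 135.0 N/mm
Tear 2 = 86.3 N/mm
Average = 110.7 N/mm

Tear 1 = 108 / 0.8 = 135.0 N/mm
Tear 2 = 69 / 0.8 = 86.3 N/mm
Average = (135.0 + 86.3) / 2 = 110.7 N/mm


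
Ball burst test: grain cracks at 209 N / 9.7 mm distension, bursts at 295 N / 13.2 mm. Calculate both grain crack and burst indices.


Crack index = 209 / 9.7 = 21.5 N/mm
Burst index = 295 / 13.2 = 22.3 N/mm


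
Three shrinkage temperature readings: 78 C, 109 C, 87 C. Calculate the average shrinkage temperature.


Average = (78 + 109 + 87) / 3
Average = 274 / 3 = 91.3 C


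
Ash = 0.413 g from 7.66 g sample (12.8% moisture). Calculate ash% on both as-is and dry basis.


As-is ash = 5.39%
Dry-basis ash = 6.18%

As-is ash% = 0.413 / 7.66 x 100 = 5.39%
Dry mass = 7.66 x (100 - 12.8) / 100 = 6.67952 g
Dry-basis ash% = 0.413 / 6.67952 x 100 = 6.18%


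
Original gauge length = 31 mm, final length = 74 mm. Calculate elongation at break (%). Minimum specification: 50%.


Extension = 74 - 31 = 43 mm
Elongation = 43 / 31 x 100 = 138.7%
Minimum required: 50%
Meets specification: Yes


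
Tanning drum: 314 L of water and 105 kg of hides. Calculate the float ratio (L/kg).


Float ratio = water / hide weight
Ratio = 314 / 105 = 3.0


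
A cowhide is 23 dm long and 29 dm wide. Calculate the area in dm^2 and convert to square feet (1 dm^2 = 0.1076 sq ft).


667 dm^2
71.77 sq ft

Area = 23 x 29 = 667 dm^2
Conversion: 667 x 0.1076 = 71.77 sq ft


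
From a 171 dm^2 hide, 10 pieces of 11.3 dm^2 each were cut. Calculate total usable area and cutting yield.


Usable area = 113.0 dm^2
Yield = 66.1%


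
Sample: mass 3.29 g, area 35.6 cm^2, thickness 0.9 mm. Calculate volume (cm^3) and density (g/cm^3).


Thickness in cm = 0.9 / 10 = 0.09 cm
Volume = 35.6 x 0.09 = 3.204 cm^3
Density = 3.29 / 3.204 = 1.027 g/cm^3


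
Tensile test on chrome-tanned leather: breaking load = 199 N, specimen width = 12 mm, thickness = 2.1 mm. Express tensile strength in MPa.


Cross-section = 12 x 2.1 = 25.2 mm^2
TS = 199 / 25.2 = 7.90 MPa
(1 N/mm^2 = 1 MPa)


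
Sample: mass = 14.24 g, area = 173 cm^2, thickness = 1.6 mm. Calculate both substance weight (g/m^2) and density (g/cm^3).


Substance weight = 823.1 g/m^2
Density = 0.514 g/cm^3

SW = 14.24 / 173 x 10000 = 823.1 g/m^2
Volume = 173 x 1.6 / 10 = 27.68 cm^3
Density = 14.24 / 27.68 = 0.514 g/cm^3


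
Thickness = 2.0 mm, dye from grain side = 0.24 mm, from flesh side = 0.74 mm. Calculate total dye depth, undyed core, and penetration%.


Total dyed = 0.24 + 0.74 = 0.98 mm
Undyed core = 2.0 - 0.98 = 1.02 mm
Penetration = 0.98 / 2.0 x 100 = 49.0%


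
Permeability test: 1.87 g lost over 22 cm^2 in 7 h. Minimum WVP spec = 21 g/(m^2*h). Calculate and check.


WVP = 1.87 / (22 x 7) x 10000 = 121.43 g/(m^2*h)
Minimum: 21 g/(m^2*h)
Meets spec: Yes


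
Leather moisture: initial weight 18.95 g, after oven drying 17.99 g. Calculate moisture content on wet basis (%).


Moisture = 18.95 - 17.99 = 0.96 g
MC = 0.96 / 18.95 x 100 = 5.1%


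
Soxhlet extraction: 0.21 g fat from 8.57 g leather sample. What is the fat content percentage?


2.5%


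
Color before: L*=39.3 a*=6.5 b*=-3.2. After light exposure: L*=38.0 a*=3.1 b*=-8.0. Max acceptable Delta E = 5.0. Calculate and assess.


Delta E = 6.02
Passes: No


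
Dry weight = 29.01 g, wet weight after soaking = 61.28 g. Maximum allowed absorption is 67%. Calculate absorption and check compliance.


WA = (61.28 - 29.01) / 29.01 x 100 = 111.2%
Maximum allowed: 67%
Compliant: No


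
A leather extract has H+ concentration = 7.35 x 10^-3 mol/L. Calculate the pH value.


pH = 2.13

pH = -log10[H+]
pH = -log10(7.35 x 10^-3) = 2.13


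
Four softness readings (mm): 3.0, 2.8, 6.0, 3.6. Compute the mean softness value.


3.85 mm

Sum = 3.0 + 2.8 + 6.0 + 3.6
Mean = 15.4 / 4 = 3.85 mm


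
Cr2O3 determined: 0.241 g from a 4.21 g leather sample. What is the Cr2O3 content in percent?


5.72%

Cr2O3% = 0.241 / 4.21 x 100
Cr2O3% = 5.72%


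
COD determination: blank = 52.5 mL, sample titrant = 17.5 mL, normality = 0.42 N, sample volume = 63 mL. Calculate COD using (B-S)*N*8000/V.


1866.7 mg/L


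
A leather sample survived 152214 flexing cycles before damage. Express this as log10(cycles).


5.18

log10(152214) = 5.18


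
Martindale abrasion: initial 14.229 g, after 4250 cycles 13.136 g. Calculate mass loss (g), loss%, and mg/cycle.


Loss = 14.229 - 13.136 = 1.093 g
Loss% = 1.093 / 14.229 x 100 = 7.68%
Rate = 1.093 / 4250 x 1000 = 0.257 mg/cycle


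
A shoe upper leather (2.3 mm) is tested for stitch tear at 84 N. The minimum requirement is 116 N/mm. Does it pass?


STS = 36.5 N/mm
Passes: No


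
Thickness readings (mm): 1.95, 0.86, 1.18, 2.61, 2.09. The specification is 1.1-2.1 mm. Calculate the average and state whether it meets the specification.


Sum = 8.69
Average = 8.69 / 5 = 1.74 mm
Specification range: 1.1 to 2.1 mm
Within spec: Yes


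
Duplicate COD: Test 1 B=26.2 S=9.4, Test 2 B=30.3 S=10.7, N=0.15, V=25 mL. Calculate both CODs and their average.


COD1 = 806.4 mg/L
COD2 = 940.8 mg/L
Average = 873.6 mg/L


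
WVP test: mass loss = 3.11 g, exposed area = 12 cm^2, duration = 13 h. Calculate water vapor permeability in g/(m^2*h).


WVP = mass_loss / (area x time) x 10000
WVP = 3.11 / (12 x 13) x 10000
WVP = 3.11 / 156 x 10000 = 199.36 g/(m^2*h)


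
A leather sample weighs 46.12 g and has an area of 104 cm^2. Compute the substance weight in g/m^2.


4434.6 g/m^2

Substance weight = mass / area x 10000
SW = 46.12 / 104 x 10000
SW = 4434.6 g/m^2


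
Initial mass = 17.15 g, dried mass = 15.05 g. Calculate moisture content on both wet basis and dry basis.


Moisture lost = 17.15 - 15.05 = 2.10 g
Wet basis MC = 2.10 / 17.15 x 100 = 12.2%
Dry basis MC = 2.10 / 15.05 x 100 = 14.0%


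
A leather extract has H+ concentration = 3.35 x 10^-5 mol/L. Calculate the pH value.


pH = 4.47

pH = -log10[H+]
pH = -log10(3.35 x 10^-5) = 4.47


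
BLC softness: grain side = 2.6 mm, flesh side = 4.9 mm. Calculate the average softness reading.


Average = (2.6 + 4.9) / 2
Average = 3.75 mm


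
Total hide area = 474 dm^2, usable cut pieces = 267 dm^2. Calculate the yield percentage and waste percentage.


Yield = 267 / 474 x 100 = 56.3%
Waste = 474 - 267 = 207 dm^2
Waste% = 100 - 56.3 = 43.7%


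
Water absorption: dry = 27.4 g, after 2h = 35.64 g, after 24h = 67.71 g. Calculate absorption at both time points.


2h absorption = 30.1%
24h absorption = 147.1%

WA (2h) = (35.64 - 27.4) / 27.4 x 100 = 30.1%
WA (24h) = (67.71 - 27.4) / 27.4 x 100 = 147.1%


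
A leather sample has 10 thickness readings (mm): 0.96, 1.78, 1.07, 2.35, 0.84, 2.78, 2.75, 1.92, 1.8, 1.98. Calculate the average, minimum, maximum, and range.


Average = 1.82 mm
Min = 0.84 mm
Max = 2.78 mm
Range = 1.94 mm

Sum = 18.23
Average = 18.23 / 10 = 1.82 mm
Minimum = 0.84 mm
Maximum = 2.78 mm
Range = 2.78 - 0.84 = 1.94 mm


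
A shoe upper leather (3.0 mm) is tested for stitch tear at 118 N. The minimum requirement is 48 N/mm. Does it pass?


STS = 39.3 N/mm
Passes: No

STS = 118 / 3.0 = 39.3 N/mm
Minimum required: 48 N/mm
Passes: No


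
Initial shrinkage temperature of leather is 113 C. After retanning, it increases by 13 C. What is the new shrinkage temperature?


126 C


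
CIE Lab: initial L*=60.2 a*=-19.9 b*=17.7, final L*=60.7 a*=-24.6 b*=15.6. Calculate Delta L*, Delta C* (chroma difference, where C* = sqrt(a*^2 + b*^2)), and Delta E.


Delta L* = 0.5
Delta C* = 2.50
Delta E = 5.17

Delta L* = 60.7 - 60.2 = 0.5
C1* = sqrt((-19.9)^2 + (17.7)^2) = 26.633
C2* = sqrt((-24.6)^2 + (15.6)^2) = 29.129
Delta C* = 29.129 - 26.633 = 2.50
Delta E = sqrt((0.5)^2 + (-4.7)^2 + (-2.1)^2) = 5.17


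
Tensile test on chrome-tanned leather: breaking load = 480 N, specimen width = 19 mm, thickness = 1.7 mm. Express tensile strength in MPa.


14.86 MPa


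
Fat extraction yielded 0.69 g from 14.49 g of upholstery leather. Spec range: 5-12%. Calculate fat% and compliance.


Fat content = 4.8%
Compliant: No

Fat% = 0.69 / 14.49 x 100 = 4.8%
Spec range: 5-12%
Compliant: No


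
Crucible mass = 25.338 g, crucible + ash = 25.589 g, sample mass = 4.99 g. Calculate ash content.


Ash mass = 25.589 - 25.338 = 0.251 g
Ash% = 0.251 / 4.99 x 100 = 5.03%


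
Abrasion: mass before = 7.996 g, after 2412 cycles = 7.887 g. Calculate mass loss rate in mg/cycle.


Mass loss = 7.996 - 7.887 = 0.109 g
Rate = 0.109 / 2412 x 1000 = 0.045 mg/cycle


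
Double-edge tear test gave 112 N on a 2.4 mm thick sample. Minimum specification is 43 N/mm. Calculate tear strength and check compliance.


Tear strength = 112 / 2.4 = 46.7 N/mm
Required minimum = 43 N/mm
Compliant: Yes


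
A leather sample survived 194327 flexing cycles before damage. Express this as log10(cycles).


log10(194327) = 5.29


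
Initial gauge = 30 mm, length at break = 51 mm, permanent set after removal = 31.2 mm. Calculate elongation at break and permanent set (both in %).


Elongation at break = (51 - 30) / 30 x 100 = 70.0%
Permanent set = (31.2 - 30) / 30 x 100 = 4.0%


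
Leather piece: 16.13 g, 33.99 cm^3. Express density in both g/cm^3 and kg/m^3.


Density = 16.13 / 33.99 = 0.475 g/cm^3
Convert: 0.475 x 1000 = 475 kg/m^3


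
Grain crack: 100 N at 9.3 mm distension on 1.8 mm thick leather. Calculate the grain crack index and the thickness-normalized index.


Crack index = 100 / 9.3 = 10.8 N/mm
Normalized = 10.8 / 1.8 = 6.0 N/mm per mm


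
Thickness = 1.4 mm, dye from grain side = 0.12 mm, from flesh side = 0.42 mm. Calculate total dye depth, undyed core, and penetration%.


Total dyed = 0.54 mm
Undyed core = 0.86 mm
Penetration = 38.6%


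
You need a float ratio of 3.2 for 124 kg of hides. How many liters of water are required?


Water = hide weight x target ratio
Water = 124 x 3.2 = 396.8 L


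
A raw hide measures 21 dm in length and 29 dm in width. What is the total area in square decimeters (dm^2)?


609 dm^2

Area = length x width
Area = 21 x 29 = 609 dm^2


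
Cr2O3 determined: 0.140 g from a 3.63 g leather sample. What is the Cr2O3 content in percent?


Cr2O3% = 0.140 / 3.63 x 100
Cr2O3% = 3.86%


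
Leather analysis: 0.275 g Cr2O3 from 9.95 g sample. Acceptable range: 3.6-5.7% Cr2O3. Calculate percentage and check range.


Cr2O3 = 2.76%
Within range: No

Cr2O3% = 0.275 / 9.95 x 100 = 2.76%
Acceptable range: 3.6 to 5.7%
Within range: No


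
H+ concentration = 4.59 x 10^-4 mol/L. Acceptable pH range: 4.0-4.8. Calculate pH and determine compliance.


pH = -log10(4.59 x 10^-4) = 3.34
Range: 4.0 to 4.8
Compliant: No


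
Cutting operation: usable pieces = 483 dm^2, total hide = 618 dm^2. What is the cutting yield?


Yield = usable / total x 100
Yield = 483 / 618 x 100 = 78.2%


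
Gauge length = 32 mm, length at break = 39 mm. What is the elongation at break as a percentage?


Extension = 39 - 32 = 7 mm
Elongation = 7 / 32 x 100 = 21.9%


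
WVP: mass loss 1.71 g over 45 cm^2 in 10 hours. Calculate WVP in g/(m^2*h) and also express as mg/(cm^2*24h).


WVP = 38.00 g/(m^2*h)
Daily rate = 91.20 mg/(cm^2*24h)

WVP = 1.71 / (45 x 10) x 10000 = 38.00 g/(m^2*h)
Mass loss in mg = 1.71 x 1000 = 1710 mg
Per cm^2 per 24h in mg: 1710 x 24 / (45 x 10) = 41040 / 450 = 91.20 mg/(cm^2*24h)


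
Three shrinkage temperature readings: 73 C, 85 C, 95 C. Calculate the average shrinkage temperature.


Average = (73 + 85 + 95) / 3
Average = 253 / 3 = 84.3 C


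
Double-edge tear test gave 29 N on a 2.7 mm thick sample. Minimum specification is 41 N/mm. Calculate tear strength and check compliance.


Tear strength = 29 / 2.7 = 10.7 N/mm
Required minimum = 41 N/mm
Compliant: No


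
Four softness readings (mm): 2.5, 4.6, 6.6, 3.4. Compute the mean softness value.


Sum = 2.5 + 4.6 + 6.6 + 3.4
Mean = 17.1 / 4 = 4.28 mm


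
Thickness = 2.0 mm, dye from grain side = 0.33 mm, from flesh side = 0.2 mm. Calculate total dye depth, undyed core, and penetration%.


Total dyed = 0.53 mm
Undyed core = 1.47 mm
Penetration = 26.5%


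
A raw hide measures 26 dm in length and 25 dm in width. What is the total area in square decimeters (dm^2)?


Area = length x width
Area = 26 x 25 = 650 dm^2


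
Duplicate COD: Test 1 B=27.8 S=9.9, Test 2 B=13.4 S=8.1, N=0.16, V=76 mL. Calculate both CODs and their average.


COD1 = (27.8 - 9.9) x 0.16 x 8000 / 76 = 301.5 mg/L
COD2 = (13.4 - 8.1) x 0.16 x 8000 / 76 = 89.3 mg/L
Average = (301.5 + 89.3) / 2 = 195.4 mg/L


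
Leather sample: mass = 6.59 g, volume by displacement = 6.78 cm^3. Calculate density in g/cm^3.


Density = mass / volume
Density = 6.59 / 6.78 = 0.972 g/cm^3


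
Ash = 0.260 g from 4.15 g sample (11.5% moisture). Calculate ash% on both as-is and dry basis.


As-is ash = 6.27%
Dry-basis ash = 7.08%

As-is ash% = 0.260 / 4.15 x 100 = 6.27%
Dry mass = 4.15 x (100 - 11.5) / 100 = 3.67275 g
Dry-basis ash% = 0.260 / 3.67275 x 100 = 7.08%


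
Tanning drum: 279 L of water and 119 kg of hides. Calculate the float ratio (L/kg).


Float ratio = water / hide weight
Ratio = 279 / 119 = 2.3


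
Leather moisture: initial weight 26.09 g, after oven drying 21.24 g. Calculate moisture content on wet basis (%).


18.6%

Moisture = 26.09 - 21.24 = 4.85 g
MC = 4.85 / 26.09 x 100 = 18.6%


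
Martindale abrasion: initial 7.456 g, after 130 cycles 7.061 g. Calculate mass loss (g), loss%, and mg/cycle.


Mass loss = 0.395 g
Loss = 5.30%
Rate = 3.038 mg/cycle

Loss = 7.456 - 7.061 = 0.395 g
Loss% = 0.395 / 7.456 x 100 = 5.30%
Rate = 0.395 / 130 x 1000 = 3.038 mg/cycle


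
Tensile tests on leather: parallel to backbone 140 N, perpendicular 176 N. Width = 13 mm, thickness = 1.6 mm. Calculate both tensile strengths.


Parallel = 6.73 N/mm^2
Perpendicular = 8.46 N/mm^2

Area = 13 x 1.6 = 20.8 mm^2
TS (parallel) = 140 / 20.8 = 6.73 N/mm^2
TS (perpendicular) = 176 / 20.8 = 8.46 N/mm^2


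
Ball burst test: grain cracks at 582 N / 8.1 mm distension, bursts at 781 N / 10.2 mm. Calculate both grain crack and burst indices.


Crack index = 582 / 8.1 = 71.9 N/mm
Burst index = 781 / 10.2 = 76.6 N/mm


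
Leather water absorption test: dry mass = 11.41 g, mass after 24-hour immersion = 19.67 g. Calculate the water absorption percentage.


72.4%

Water absorbed = 19.67 - 11.41 = 8.26 g
WA% = 8.26 / 11.41 x 100 = 72.4%


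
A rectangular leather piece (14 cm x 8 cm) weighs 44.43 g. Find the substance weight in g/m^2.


3967.0 g/m^2

Area = 14 x 8 = 112 cm^2
SW = 44.43 / 112 x 10000 = 3967.0 g/m^2


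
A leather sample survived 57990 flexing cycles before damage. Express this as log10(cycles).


log10(57990) = 4.76


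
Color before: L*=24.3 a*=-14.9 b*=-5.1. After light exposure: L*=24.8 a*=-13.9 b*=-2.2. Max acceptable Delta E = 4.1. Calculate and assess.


dL = 0.5, da = 1.0, db = 2.9
dE = sqrt((0.5)^2 + (1.0)^2 + (2.9)^2) = 3.11
Max = 4.1
Passes: Yes


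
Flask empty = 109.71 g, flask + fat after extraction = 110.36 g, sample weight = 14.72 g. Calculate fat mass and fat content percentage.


Fat mass = 110.36 - 109.71 = 0.65 g
Fat% = 0.65 / 14.72 x 100 = 4.4%


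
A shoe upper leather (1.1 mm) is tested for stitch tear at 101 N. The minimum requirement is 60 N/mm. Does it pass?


STS = 91.8 N/mm
Passes: Yes


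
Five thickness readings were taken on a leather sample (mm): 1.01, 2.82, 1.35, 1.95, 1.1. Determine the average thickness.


1.65 mm


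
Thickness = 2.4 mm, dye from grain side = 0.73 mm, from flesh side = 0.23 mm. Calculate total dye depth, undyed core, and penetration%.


Total dyed = 0.96 mm
Undyed core = 1.44 mm
Penetration = 40.0%

Total dyed = 0.73 + 0.23 = 0.96 mm
Undyed core = 2.4 - 0.96 = 1.44 mm
Penetration = 0.96 / 2.4 x 100 = 40.0%


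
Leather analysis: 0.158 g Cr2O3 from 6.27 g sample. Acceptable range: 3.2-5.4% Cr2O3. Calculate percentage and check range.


Cr2O3% = 0.158 / 6.27 x 100 = 2.52%
Acceptable range: 3.2 to 5.4%
Within range: No


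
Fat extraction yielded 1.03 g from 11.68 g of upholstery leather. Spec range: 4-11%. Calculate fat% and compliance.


Fat% = 1.03 / 11.68 x 100 = 8.8%
Spec range: 4-11%
Compliant: Yes


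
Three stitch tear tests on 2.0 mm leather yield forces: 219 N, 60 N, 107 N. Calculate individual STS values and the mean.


STS1 = 109.5 N/mm
STS2 = 30.0 N/mm
STS3 = 53.5 N/mm
Mean = 64.3 N/mm


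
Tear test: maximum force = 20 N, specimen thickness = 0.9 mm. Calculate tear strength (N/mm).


22.2 N/mm

Tear strength = force / thickness
Tear = 20 / 0.9 = 22.2 N/mm


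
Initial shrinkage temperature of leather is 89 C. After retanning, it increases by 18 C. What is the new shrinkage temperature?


107 C

New Ts = 89 + 18 = 107 C


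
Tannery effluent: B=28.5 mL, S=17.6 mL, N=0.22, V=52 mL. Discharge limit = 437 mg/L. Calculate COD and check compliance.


COD = 368.9 mg/L
Compliant: Yes

COD = (28.5 - 17.6) x 0.22 x 8000 / 52 = 368.9 mg/L
Limit: 437 mg/L
Compliant: Yes


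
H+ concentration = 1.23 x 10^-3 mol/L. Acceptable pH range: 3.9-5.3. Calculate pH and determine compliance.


pH = -log10(1.23 x 10^-3) = 2.91
Range: 3.9 to 5.3
Compliant: No


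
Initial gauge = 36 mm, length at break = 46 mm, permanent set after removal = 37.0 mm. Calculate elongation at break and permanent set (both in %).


Elongation at break = (46 - 36) / 36 x 100 = 27.8%
Permanent set = (37.0 - 36) / 36 x 100 = 2.8%


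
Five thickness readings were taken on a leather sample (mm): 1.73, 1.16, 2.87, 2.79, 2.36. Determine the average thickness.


2.18 mm


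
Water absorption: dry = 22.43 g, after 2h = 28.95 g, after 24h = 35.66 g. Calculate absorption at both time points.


2h absorption = 29.1%
24h absorption = 59.0%


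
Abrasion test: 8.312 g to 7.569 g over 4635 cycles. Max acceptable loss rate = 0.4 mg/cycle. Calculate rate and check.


Rate = 0.160 mg/cycle
Passes: Yes

Loss = 8.312 - 7.569 = 0.743 g
Rate = 0.743 g / 4635 cycles x 1000 = 0.160 mg/cycle
Max = 0.4 mg/cycle
Passes: Yes


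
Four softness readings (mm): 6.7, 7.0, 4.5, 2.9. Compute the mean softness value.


5.28 mm


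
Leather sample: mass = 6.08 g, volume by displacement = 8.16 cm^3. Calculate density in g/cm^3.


Density = mass / volume
Density = 6.08 / 8.16 = 0.745 g/cm^3


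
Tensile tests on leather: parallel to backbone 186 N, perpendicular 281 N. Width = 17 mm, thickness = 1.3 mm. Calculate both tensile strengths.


Parallel = 8.42 N/mm^2
Perpendicular = 12.71 N/mm^2

Area = 17 x 1.3 = 22.1 mm^2
TS (parallel) = 186 / 22.1 = 8.42 N/mm^2
TS (perpendicular) = 281 / 22.1 = 12.71 N/mm^2


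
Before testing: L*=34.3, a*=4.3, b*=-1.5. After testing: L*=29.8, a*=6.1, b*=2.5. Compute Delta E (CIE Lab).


dL = 29.8 - 34.3 = -4.5
da = 6.1 - 4.3 = 1.8
db = 2.5 - (-1.5) = 4.0
dE = sqrt((-4.5)^2 + (1.8)^2 + (4.0)^2) = 6.28


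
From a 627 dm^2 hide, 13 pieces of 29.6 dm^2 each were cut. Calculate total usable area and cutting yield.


Total usable = 13 x 29.6 = 384.8 dm^2
Yield = 384.8 / 627 x 100 = 61.4%


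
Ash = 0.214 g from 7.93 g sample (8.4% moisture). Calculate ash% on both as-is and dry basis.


As-is ash% = 0.214 / 7.93 x 100 = 2.70%
Dry mass = 7.93 x (100 - 8.4) / 100 = 7.26388 g
Dry-basis ash% = 0.214 / 7.26388 x 100 = 2.95%


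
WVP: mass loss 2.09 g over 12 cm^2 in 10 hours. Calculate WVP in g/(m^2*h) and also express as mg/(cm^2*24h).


WVP = 2.09 / (12 x 10) x 10000 = 174.17 g/(m^2*h)
Mass loss in mg = 2.09 x 1000 = 2090 mg
Per cm^2 per 24h in mg: 2090 x 24 / (12 x 10) = 50160 / 120 = 418.00 mg/(cm^2*24h)


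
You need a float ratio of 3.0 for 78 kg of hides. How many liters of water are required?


234.0 L

Water = hide weight x target ratio
Water = 78 x 3.0 = 234.0 L


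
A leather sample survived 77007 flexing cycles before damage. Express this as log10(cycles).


4.89


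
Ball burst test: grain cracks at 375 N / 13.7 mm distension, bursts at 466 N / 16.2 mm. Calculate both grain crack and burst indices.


Crack index = 27.4 N/mm
Burst index = 28.8 N/mm

Crack index = 375 / 13.7 = 27.4 N/mm
Burst index = 466 / 16.2 = 28.8 N/mm


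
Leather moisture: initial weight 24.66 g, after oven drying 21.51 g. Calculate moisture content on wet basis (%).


12.8%


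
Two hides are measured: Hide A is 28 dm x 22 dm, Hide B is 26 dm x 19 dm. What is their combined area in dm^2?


Hide A area = 28 x 22 = 616 dm^2
Hide B area = 26 x 19 = 494 dm^2
Total = 616 + 494 = 1110 dm^2


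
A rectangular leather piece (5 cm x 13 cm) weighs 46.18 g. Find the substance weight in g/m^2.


Area = 5 x 13 = 65 cm^2
SW = 46.18 / 65 x 10000 = 7104.6 g/m^2


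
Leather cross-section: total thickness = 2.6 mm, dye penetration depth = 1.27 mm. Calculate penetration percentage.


48.8%


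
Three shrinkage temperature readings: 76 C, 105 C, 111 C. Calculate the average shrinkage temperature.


97.3 C


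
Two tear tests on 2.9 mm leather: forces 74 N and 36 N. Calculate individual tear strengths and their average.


Tear 1 = 74 / 2.9 = 25.5 N/mm
Tear 2 = 36 / 2.9 = 12.4 N/mm
Average = (25.5 + 12.4) / 2 = 19.0 N/mm


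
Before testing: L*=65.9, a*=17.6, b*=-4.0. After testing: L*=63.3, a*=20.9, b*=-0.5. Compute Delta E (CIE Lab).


dL = 63.3 - 65.9 = -2.6
da = 20.9 - 17.6 = 3.3
db = -0.5 - (-4.0) = 3.5
dE = sqrt((-2.6)^2 + (3.3)^2 + (3.5)^2) = 5.47


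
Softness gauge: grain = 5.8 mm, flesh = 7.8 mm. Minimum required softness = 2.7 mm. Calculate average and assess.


Average = (5.8 + 7.8) / 2 = 6.80 mm
Minimum = 2.7 mm
Meets requirement: Yes


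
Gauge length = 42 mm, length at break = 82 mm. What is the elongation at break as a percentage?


Extension = 82 - 42 = 40 mm
Elongation = 40 / 42 x 100 = 95.2%


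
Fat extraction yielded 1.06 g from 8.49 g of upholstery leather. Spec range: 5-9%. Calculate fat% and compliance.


Fat% = 1.06 / 8.49 x 100 = 12.5%
Spec range: 5-9%
Compliant: No


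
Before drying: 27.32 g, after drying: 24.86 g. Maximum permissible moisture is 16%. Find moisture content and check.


Moisture content = 9.0%
Acceptable: Yes

MC = (27.32 - 24.86) / 27.32 x 100 = 9.0%
Maximum: 16%
Acceptable: Yes


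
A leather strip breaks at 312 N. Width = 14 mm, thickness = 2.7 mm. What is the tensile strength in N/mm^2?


Cross-sectional area = 14 x 2.7 = 37.8 mm^2
Tensile strength = 312 / 37.8 = 8.25 N/mm^2


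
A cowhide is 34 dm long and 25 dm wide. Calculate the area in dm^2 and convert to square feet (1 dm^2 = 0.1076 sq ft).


850 dm^2
91.46 sq ft

Area = 34 x 25 = 850 dm^2
Conversion: 850 x 0.1076 = 91.46 sq ft


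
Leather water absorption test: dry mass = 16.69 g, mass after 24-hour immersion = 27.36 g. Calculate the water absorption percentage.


Water absorbed = 27.36 - 16.69 = 10.67 g
WA% = 10.67 / 16.69 x 100 = 63.9%


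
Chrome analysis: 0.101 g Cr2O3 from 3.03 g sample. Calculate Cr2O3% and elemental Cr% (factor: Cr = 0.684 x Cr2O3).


Cr2O3 = 3.33%
Cr = 2.28%


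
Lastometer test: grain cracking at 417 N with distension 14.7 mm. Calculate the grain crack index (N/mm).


Grain crack index = force / distension
Index = 417 / 14.7 = 28.4 N/mm


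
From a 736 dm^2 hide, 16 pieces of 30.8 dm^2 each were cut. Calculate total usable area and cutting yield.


Total usable = 16 x 30.8 = 492.8 dm^2
Yield = 492.8 / 736 x 100 = 67.0%


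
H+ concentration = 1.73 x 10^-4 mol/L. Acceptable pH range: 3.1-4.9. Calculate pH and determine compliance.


pH = -log10(1.73 x 10^-4) = 3.76
Range: 3.1 to 4.9
Compliant: Yes


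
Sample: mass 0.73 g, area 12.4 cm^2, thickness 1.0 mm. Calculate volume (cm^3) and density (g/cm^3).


Thickness in cm = 1.0 / 10 = 0.10 cm
Volume = 12.4 x 0.10 = 1.240 cm^3
Density = 0.73 / 1.240 = 0.589 g/cm^3


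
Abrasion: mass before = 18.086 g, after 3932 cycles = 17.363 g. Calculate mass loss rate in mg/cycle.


0.184 mg/cycle

Mass loss = 18.086 - 17.363 = 0.723 g
Rate = 0.723 / 3932 x 1000 = 0.184 mg/cycle


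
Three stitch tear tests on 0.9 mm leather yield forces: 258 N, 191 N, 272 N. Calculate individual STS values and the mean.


STS1 = 286.7 N/mm
STS2 = 212.2 N/mm
STS3 = 302.2 N/mm
Mean = 267.0 N/mm

STS1 = 258 / 0.9 = 286.7 N/mm
STS2 = 191 / 0.9 = 212.2 N/mm
STS3 = 272 / 0.9 = 302.2 N/mm
Mean = (286.7 + 212.2 + 302.2) / 3 = 267.0 N/mm


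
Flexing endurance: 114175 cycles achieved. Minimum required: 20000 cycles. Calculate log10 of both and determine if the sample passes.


Achieved: log10 = 5.06
Required: log10 = 4.30
Passes: Yes


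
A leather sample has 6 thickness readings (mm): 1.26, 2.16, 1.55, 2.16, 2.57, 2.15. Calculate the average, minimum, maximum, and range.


Average = 1.98 mm
Min = 1.26 mm
Max = 2.57 mm
Range = 1.31 mm


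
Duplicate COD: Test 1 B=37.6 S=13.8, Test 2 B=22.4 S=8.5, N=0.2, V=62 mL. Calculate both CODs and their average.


COD1 = (37.6 - 13.8) x 0.2 x 8000 / 62 = 614.2 mg/L
COD2 = (22.4 - 8.5) x 0.2 x 8000 / 62 = 358.7 mg/L
Average = (614.2 + 358.7) / 2 = 486.5 mg/L


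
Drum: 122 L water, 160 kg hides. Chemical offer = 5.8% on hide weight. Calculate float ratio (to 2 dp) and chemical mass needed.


Float ratio = 122 / 160 = 0.76
Chemical = 160 x 5.8 / 100 = 9.28 kg


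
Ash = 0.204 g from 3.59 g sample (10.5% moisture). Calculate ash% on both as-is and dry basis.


As-is ash% = 0.204 / 3.59 x 100 = 5.68%
Dry mass = 3.59 x (100 - 10.5) / 100 = 3.21305 g
Dry-basis ash% = 0.204 / 3.21305 x 100 = 6.35%


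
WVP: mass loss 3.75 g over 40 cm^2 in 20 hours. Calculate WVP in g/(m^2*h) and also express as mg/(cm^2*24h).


WVP = 46.88 g/(m^2*h)
Daily rate = 112.50 mg/(cm^2*24h)

WVP = 3.75 / (40 x 20) x 10000 = 46.88 g/(m^2*h)
Mass loss in mg = 3.75 x 1000 = 3750 mg
Per cm^2 per 24h in mg: 3750 x 24 / (40 x 20) = 90000 / 800 = 112.50 mg/(cm^2*24h)


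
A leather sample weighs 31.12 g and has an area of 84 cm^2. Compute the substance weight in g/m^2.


Substance weight = mass / area x 10000
SW = 31.12 / 84 x 10000
SW = 3704.8 g/m^2


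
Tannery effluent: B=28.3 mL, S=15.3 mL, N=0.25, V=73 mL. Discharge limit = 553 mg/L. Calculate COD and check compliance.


COD = 356.2 mg/L
Compliant: Yes


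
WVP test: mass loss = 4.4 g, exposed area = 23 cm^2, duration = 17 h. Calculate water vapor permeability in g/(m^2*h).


WVP = mass_loss / (area x time) x 10000
WVP = 4.4 / (23 x 17) x 10000
WVP = 4.4 / 391 x 10000 = 112.53 g/(m^2*h)


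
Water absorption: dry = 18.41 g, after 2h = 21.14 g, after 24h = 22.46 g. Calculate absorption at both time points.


2h absorption = 14.8%
24h absorption = 22.0%

WA (2h) = (21.14 - 18.41) / 18.41 x 100 = 14.8%
WA (24h) = (22.46 - 18.41) / 18.41 x 100 = 22.0%


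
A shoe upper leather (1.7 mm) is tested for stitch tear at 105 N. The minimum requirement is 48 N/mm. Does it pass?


STS = 105 / 1.7 = 61.8 N/mm
Minimum required: 48 N/mm
Passes: Yes


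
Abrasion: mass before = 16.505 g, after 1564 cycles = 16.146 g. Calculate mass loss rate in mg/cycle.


0.230 mg/cycle

Mass loss = 16.505 - 16.146 = 0.359 g
Rate = 0.359 / 1564 x 1000 = 0.230 mg/cycle


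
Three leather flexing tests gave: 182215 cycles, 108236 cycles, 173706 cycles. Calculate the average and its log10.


Average = 154719 cycles
log10 = 5.19

Average = (182215 + 108236 + 173706) / 3 = 154719 cycles
log10(154719) = 5.19


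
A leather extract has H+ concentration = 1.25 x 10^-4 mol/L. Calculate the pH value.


pH = 3.90

pH = -log10[H+]
pH = -log10(1.25 x 10^-4) = 3.90


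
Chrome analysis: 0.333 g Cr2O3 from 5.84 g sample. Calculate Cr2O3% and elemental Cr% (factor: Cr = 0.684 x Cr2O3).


Cr2O3 = 5.70%
Cr = 3.90%

Cr2O3% = 0.333 / 5.84 x 100 = 5.70%
Cr% = 5.70 x 0.684 = 3.90%


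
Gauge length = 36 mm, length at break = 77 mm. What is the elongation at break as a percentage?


113.9%


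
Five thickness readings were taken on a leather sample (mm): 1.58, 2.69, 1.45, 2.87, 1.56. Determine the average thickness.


2.03 mm

Sum = 1.58 + 2.69 + 1.45 + 2.87 + 1.56 = 10.15
Average = 10.15 / 5 = 2.03 mm


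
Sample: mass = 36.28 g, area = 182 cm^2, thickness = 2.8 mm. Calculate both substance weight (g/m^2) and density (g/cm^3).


SW = 36.28 / 182 x 10000 = 1993.4 g/m^2
Volume = 182 x 2.8 / 10 = 50.96 cm^3
Density = 36.28 / 50.96 = 0.712 g/cm^3


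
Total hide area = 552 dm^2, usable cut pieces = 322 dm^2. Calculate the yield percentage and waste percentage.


Yield = 322 / 552 x 100 = 58.3%
Waste = 552 - 322 = 230 dm^2
Waste% = 100 - 58.3 = 41.7%


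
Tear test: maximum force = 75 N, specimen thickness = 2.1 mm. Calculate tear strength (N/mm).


Tear strength = force / thickness
Tear = 75 / 2.1 = 35.7 N/mm


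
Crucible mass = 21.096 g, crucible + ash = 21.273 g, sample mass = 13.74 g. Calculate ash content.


Ash mass = 21.273 - 21.096 = 0.177 g
Ash% = 0.177 / 13.74 x 100 = 1.29%


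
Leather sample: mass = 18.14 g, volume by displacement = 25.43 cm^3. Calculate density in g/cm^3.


Density = mass / volume
Density = 18.14 / 25.43 = 0.713 g/cm^3


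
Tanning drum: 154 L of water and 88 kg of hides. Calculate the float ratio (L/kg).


1.8

Float ratio = water / hide weight
Ratio = 154 / 88 = 1.8


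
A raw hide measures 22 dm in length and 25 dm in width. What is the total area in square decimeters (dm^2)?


550 dm^2

Area = length x width
Area = 22 x 25 = 550 dm^2


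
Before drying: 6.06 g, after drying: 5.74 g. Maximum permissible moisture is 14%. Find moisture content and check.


MC = (6.06 - 5.74) / 6.06 x 100 = 5.3%
Maximum: 14%
Acceptable: Yes


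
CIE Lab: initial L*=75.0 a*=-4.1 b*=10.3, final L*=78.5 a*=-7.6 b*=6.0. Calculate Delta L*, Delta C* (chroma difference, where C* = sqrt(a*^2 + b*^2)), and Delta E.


Delta L* = 3.5
Delta C* = -1.40
Delta E = 6.56

Delta L* = 78.5 - 75.0 = 3.5
C1* = sqrt((-4.1)^2 + (10.3)^2) = 11.086
C2* = sqrt((-7.6)^2 + (6.0)^2) = 9.683
Delta C* = 9.683 - 11.086 = -1.40
Delta E = sqrt((3.5)^2 + (-3.5)^2 + (-4.3)^2) = 6.56


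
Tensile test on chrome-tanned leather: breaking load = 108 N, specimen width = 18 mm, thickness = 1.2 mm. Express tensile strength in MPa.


Cross-section = 18 x 1.2 = 21.6 mm^2
TS = 108 / 21.6 = 5.00 MPa
(1 N/mm^2 = 1 MPa)


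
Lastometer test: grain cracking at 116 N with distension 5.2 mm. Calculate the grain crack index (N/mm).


Grain crack index = force / distension
Index = 116 / 5.2 = 22.3 N/mm


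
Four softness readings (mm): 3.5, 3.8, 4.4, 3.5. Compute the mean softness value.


Sum = 3.5 + 3.8 + 4.4 + 3.5
Mean = 15.2 / 4 = 3.80 mm
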